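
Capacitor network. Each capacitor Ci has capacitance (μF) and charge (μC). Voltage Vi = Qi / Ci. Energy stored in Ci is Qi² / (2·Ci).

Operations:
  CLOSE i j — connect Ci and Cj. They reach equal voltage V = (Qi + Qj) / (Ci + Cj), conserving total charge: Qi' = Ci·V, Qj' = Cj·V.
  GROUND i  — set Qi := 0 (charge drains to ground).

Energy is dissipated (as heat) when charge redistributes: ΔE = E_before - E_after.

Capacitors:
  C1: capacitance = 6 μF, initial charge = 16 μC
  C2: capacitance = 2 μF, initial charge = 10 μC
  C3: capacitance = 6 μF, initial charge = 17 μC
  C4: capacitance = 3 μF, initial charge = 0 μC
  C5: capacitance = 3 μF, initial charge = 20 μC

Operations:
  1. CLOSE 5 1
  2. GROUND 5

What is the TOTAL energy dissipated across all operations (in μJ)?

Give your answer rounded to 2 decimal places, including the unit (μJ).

Answer: 40.00 μJ

Derivation:
Initial: C1(6μF, Q=16μC, V=2.67V), C2(2μF, Q=10μC, V=5.00V), C3(6μF, Q=17μC, V=2.83V), C4(3μF, Q=0μC, V=0.00V), C5(3μF, Q=20μC, V=6.67V)
Op 1: CLOSE 5-1: Q_total=36.00, C_total=9.00, V=4.00; Q5=12.00, Q1=24.00; dissipated=16.000
Op 2: GROUND 5: Q5=0; energy lost=24.000
Total dissipated: 40.000 μJ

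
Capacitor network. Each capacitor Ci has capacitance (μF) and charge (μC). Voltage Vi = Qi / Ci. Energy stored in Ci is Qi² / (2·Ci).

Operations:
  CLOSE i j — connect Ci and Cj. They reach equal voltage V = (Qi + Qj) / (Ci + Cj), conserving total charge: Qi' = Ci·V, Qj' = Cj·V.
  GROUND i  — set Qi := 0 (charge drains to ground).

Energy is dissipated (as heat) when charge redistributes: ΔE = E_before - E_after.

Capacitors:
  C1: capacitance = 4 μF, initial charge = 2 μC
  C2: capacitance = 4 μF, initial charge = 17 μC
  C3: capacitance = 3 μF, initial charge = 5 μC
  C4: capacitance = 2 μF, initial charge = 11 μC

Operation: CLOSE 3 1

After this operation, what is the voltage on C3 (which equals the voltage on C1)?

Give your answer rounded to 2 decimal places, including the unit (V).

Initial: C1(4μF, Q=2μC, V=0.50V), C2(4μF, Q=17μC, V=4.25V), C3(3μF, Q=5μC, V=1.67V), C4(2μF, Q=11μC, V=5.50V)
Op 1: CLOSE 3-1: Q_total=7.00, C_total=7.00, V=1.00; Q3=3.00, Q1=4.00; dissipated=1.167

Answer: 1.00 V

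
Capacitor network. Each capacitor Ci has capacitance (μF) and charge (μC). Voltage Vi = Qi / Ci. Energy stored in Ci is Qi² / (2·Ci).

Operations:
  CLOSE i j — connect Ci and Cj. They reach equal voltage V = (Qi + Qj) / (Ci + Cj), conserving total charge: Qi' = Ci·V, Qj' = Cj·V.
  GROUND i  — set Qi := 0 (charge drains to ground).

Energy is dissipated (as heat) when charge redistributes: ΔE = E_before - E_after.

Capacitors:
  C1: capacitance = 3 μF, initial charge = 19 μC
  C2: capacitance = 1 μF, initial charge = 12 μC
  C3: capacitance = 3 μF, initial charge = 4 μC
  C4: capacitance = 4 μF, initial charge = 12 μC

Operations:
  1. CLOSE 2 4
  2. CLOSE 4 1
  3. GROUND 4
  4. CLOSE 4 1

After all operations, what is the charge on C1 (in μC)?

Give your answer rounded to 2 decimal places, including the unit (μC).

Answer: 7.02 μC

Derivation:
Initial: C1(3μF, Q=19μC, V=6.33V), C2(1μF, Q=12μC, V=12.00V), C3(3μF, Q=4μC, V=1.33V), C4(4μF, Q=12μC, V=3.00V)
Op 1: CLOSE 2-4: Q_total=24.00, C_total=5.00, V=4.80; Q2=4.80, Q4=19.20; dissipated=32.400
Op 2: CLOSE 4-1: Q_total=38.20, C_total=7.00, V=5.46; Q4=21.83, Q1=16.37; dissipated=2.015
Op 3: GROUND 4: Q4=0; energy lost=59.561
Op 4: CLOSE 4-1: Q_total=16.37, C_total=7.00, V=2.34; Q4=9.36, Q1=7.02; dissipated=25.526
Final charges: Q1=7.02, Q2=4.80, Q3=4.00, Q4=9.36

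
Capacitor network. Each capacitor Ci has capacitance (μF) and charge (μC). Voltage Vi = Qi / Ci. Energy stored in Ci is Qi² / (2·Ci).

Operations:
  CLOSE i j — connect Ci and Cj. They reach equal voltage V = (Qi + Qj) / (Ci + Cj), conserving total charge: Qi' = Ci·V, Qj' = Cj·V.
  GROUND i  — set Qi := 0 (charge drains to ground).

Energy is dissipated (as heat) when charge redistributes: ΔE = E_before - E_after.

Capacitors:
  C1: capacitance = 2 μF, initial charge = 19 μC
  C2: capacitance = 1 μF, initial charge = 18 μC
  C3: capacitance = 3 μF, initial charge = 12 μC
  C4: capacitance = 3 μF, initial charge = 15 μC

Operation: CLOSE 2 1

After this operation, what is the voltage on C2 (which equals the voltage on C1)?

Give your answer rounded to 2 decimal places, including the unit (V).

Initial: C1(2μF, Q=19μC, V=9.50V), C2(1μF, Q=18μC, V=18.00V), C3(3μF, Q=12μC, V=4.00V), C4(3μF, Q=15μC, V=5.00V)
Op 1: CLOSE 2-1: Q_total=37.00, C_total=3.00, V=12.33; Q2=12.33, Q1=24.67; dissipated=24.083

Answer: 12.33 V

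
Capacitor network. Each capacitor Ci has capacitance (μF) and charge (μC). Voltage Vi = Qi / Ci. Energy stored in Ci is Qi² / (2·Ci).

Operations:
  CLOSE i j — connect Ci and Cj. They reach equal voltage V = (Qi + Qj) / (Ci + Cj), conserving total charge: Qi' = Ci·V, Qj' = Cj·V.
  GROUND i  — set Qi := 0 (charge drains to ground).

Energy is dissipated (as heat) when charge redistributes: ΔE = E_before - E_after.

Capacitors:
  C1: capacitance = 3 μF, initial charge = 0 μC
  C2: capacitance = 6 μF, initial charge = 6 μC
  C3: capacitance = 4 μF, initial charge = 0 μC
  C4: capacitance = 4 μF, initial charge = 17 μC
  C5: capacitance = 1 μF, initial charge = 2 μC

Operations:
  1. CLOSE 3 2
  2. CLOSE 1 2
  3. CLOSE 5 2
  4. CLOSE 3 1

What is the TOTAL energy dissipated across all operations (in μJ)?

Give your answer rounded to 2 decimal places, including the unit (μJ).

Answer: 2.69 μJ

Derivation:
Initial: C1(3μF, Q=0μC, V=0.00V), C2(6μF, Q=6μC, V=1.00V), C3(4μF, Q=0μC, V=0.00V), C4(4μF, Q=17μC, V=4.25V), C5(1μF, Q=2μC, V=2.00V)
Op 1: CLOSE 3-2: Q_total=6.00, C_total=10.00, V=0.60; Q3=2.40, Q2=3.60; dissipated=1.200
Op 2: CLOSE 1-2: Q_total=3.60, C_total=9.00, V=0.40; Q1=1.20, Q2=2.40; dissipated=0.360
Op 3: CLOSE 5-2: Q_total=4.40, C_total=7.00, V=0.63; Q5=0.63, Q2=3.77; dissipated=1.097
Op 4: CLOSE 3-1: Q_total=3.60, C_total=7.00, V=0.51; Q3=2.06, Q1=1.54; dissipated=0.034
Total dissipated: 2.691 μJ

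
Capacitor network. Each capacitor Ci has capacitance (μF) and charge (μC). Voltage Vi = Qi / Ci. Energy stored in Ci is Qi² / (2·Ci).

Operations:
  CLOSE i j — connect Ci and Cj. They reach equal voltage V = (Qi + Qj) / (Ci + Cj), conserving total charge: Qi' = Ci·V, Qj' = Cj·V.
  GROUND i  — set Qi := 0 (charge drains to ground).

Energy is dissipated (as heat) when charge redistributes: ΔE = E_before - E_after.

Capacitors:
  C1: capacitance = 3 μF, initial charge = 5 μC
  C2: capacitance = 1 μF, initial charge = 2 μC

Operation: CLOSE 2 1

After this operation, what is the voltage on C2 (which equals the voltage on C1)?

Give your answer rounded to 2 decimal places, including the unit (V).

Initial: C1(3μF, Q=5μC, V=1.67V), C2(1μF, Q=2μC, V=2.00V)
Op 1: CLOSE 2-1: Q_total=7.00, C_total=4.00, V=1.75; Q2=1.75, Q1=5.25; dissipated=0.042

Answer: 1.75 V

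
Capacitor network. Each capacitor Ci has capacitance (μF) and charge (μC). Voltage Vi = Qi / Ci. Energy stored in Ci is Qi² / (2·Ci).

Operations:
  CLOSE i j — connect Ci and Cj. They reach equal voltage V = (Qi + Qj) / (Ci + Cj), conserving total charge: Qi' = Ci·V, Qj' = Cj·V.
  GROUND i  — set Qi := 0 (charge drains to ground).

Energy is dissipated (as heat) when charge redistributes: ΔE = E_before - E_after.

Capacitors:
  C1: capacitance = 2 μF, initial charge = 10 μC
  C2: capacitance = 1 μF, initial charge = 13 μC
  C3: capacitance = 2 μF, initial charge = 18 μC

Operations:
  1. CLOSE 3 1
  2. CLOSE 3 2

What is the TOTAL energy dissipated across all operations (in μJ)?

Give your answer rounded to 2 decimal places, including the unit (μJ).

Answer: 20.00 μJ

Derivation:
Initial: C1(2μF, Q=10μC, V=5.00V), C2(1μF, Q=13μC, V=13.00V), C3(2μF, Q=18μC, V=9.00V)
Op 1: CLOSE 3-1: Q_total=28.00, C_total=4.00, V=7.00; Q3=14.00, Q1=14.00; dissipated=8.000
Op 2: CLOSE 3-2: Q_total=27.00, C_total=3.00, V=9.00; Q3=18.00, Q2=9.00; dissipated=12.000
Total dissipated: 20.000 μJ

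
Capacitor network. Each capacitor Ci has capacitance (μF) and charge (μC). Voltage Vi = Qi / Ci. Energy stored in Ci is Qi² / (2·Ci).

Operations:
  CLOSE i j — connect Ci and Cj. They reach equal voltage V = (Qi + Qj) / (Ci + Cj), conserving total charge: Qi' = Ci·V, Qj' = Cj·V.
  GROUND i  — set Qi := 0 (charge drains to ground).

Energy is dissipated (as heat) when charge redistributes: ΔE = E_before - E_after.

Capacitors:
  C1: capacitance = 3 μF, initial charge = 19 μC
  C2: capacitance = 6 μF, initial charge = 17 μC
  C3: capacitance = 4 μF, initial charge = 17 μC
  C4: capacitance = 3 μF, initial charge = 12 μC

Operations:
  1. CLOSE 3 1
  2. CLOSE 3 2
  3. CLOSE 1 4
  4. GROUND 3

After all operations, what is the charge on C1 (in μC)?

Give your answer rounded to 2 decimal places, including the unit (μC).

Initial: C1(3μF, Q=19μC, V=6.33V), C2(6μF, Q=17μC, V=2.83V), C3(4μF, Q=17μC, V=4.25V), C4(3μF, Q=12μC, V=4.00V)
Op 1: CLOSE 3-1: Q_total=36.00, C_total=7.00, V=5.14; Q3=20.57, Q1=15.43; dissipated=3.720
Op 2: CLOSE 3-2: Q_total=37.57, C_total=10.00, V=3.76; Q3=15.03, Q2=22.54; dissipated=6.401
Op 3: CLOSE 1-4: Q_total=27.43, C_total=6.00, V=4.57; Q1=13.71, Q4=13.71; dissipated=0.980
Op 4: GROUND 3: Q3=0; energy lost=28.232
Final charges: Q1=13.71, Q2=22.54, Q3=0.00, Q4=13.71

Answer: 13.71 μC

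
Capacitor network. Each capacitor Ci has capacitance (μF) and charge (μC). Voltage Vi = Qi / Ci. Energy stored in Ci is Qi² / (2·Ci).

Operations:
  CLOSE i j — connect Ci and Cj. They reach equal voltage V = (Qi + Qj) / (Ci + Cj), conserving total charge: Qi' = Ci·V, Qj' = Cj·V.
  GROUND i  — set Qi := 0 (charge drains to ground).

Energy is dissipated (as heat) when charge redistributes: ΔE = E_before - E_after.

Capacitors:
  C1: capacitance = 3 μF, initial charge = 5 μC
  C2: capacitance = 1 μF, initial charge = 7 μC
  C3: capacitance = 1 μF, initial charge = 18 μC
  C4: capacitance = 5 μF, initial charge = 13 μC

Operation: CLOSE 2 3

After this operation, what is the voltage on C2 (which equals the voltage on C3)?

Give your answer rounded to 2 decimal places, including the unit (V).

Answer: 12.50 V

Derivation:
Initial: C1(3μF, Q=5μC, V=1.67V), C2(1μF, Q=7μC, V=7.00V), C3(1μF, Q=18μC, V=18.00V), C4(5μF, Q=13μC, V=2.60V)
Op 1: CLOSE 2-3: Q_total=25.00, C_total=2.00, V=12.50; Q2=12.50, Q3=12.50; dissipated=30.250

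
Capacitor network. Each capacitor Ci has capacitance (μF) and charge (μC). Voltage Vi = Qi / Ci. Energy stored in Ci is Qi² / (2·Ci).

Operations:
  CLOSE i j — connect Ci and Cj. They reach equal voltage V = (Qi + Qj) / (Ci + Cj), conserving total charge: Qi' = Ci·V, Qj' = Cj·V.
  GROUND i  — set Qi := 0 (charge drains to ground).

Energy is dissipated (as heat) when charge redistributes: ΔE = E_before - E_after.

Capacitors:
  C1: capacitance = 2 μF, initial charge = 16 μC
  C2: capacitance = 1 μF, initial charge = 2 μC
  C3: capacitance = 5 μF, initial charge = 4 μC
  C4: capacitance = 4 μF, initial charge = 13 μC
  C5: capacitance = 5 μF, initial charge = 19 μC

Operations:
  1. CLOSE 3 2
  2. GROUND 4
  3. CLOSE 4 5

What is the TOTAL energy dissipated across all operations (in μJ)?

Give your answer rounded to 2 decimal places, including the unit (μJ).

Answer: 37.77 μJ

Derivation:
Initial: C1(2μF, Q=16μC, V=8.00V), C2(1μF, Q=2μC, V=2.00V), C3(5μF, Q=4μC, V=0.80V), C4(4μF, Q=13μC, V=3.25V), C5(5μF, Q=19μC, V=3.80V)
Op 1: CLOSE 3-2: Q_total=6.00, C_total=6.00, V=1.00; Q3=5.00, Q2=1.00; dissipated=0.600
Op 2: GROUND 4: Q4=0; energy lost=21.125
Op 3: CLOSE 4-5: Q_total=19.00, C_total=9.00, V=2.11; Q4=8.44, Q5=10.56; dissipated=16.044
Total dissipated: 37.769 μJ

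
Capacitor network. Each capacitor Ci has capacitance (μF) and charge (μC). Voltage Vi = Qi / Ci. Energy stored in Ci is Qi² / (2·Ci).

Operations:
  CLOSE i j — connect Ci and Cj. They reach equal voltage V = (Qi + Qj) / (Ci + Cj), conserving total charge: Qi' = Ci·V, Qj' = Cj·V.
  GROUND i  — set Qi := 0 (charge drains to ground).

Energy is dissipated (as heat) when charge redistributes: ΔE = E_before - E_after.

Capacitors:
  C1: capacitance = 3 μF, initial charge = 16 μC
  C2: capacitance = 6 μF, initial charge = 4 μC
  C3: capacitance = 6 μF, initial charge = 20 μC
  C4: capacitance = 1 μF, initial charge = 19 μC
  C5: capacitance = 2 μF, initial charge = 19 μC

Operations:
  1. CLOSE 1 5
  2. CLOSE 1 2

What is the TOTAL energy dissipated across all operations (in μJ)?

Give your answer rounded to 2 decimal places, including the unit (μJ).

Answer: 50.53 μJ

Derivation:
Initial: C1(3μF, Q=16μC, V=5.33V), C2(6μF, Q=4μC, V=0.67V), C3(6μF, Q=20μC, V=3.33V), C4(1μF, Q=19μC, V=19.00V), C5(2μF, Q=19μC, V=9.50V)
Op 1: CLOSE 1-5: Q_total=35.00, C_total=5.00, V=7.00; Q1=21.00, Q5=14.00; dissipated=10.417
Op 2: CLOSE 1-2: Q_total=25.00, C_total=9.00, V=2.78; Q1=8.33, Q2=16.67; dissipated=40.111
Total dissipated: 50.528 μJ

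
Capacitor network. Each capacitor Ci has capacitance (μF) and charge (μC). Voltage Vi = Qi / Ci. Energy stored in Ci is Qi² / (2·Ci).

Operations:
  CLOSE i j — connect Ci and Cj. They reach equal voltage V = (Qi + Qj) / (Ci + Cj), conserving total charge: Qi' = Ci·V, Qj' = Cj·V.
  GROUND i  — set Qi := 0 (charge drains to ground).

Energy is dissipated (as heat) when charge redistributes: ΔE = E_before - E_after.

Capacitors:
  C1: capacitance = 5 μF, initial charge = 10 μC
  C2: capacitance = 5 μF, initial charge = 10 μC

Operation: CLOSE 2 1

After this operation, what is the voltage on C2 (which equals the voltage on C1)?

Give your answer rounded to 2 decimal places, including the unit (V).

Answer: 2.00 V

Derivation:
Initial: C1(5μF, Q=10μC, V=2.00V), C2(5μF, Q=10μC, V=2.00V)
Op 1: CLOSE 2-1: Q_total=20.00, C_total=10.00, V=2.00; Q2=10.00, Q1=10.00; dissipated=0.000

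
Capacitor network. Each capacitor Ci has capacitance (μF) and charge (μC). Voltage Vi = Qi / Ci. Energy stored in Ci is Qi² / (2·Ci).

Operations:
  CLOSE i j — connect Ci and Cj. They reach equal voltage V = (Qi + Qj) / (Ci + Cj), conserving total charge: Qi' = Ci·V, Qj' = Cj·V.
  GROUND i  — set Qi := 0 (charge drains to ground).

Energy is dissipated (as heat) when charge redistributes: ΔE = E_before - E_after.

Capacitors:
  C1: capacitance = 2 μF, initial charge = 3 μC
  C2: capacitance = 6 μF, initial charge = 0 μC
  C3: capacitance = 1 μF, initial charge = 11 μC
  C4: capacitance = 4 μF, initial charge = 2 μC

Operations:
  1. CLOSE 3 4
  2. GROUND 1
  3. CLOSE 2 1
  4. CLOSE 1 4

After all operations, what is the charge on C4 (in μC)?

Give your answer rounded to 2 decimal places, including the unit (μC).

Answer: 6.93 μC

Derivation:
Initial: C1(2μF, Q=3μC, V=1.50V), C2(6μF, Q=0μC, V=0.00V), C3(1μF, Q=11μC, V=11.00V), C4(4μF, Q=2μC, V=0.50V)
Op 1: CLOSE 3-4: Q_total=13.00, C_total=5.00, V=2.60; Q3=2.60, Q4=10.40; dissipated=44.100
Op 2: GROUND 1: Q1=0; energy lost=2.250
Op 3: CLOSE 2-1: Q_total=0.00, C_total=8.00, V=0.00; Q2=0.00, Q1=0.00; dissipated=0.000
Op 4: CLOSE 1-4: Q_total=10.40, C_total=6.00, V=1.73; Q1=3.47, Q4=6.93; dissipated=4.507
Final charges: Q1=3.47, Q2=0.00, Q3=2.60, Q4=6.93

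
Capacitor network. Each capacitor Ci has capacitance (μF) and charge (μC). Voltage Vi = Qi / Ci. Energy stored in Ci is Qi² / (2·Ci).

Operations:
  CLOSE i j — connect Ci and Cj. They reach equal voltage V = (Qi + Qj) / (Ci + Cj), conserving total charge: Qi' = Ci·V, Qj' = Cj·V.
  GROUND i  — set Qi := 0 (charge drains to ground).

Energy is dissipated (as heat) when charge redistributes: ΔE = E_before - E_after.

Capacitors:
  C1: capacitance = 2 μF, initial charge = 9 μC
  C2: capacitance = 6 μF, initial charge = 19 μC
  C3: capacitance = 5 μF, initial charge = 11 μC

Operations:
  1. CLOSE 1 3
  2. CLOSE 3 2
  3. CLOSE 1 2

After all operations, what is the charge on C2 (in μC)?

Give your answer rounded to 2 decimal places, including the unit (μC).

Answer: 17.90 μC

Derivation:
Initial: C1(2μF, Q=9μC, V=4.50V), C2(6μF, Q=19μC, V=3.17V), C3(5μF, Q=11μC, V=2.20V)
Op 1: CLOSE 1-3: Q_total=20.00, C_total=7.00, V=2.86; Q1=5.71, Q3=14.29; dissipated=3.779
Op 2: CLOSE 3-2: Q_total=33.29, C_total=11.00, V=3.03; Q3=15.13, Q2=18.16; dissipated=0.131
Op 3: CLOSE 1-2: Q_total=23.87, C_total=8.00, V=2.98; Q1=5.97, Q2=17.90; dissipated=0.021
Final charges: Q1=5.97, Q2=17.90, Q3=15.13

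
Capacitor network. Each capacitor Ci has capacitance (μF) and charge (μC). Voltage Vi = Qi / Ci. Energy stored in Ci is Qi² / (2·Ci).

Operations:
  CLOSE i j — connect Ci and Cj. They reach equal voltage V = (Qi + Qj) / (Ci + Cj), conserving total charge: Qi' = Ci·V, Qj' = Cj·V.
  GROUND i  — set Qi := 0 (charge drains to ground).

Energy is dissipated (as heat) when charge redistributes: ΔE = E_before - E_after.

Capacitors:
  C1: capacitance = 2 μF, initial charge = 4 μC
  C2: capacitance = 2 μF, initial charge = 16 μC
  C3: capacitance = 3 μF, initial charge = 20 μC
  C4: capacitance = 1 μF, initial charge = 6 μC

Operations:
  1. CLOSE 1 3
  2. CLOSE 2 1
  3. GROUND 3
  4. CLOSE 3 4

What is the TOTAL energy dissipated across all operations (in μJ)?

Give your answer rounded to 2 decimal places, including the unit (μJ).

Initial: C1(2μF, Q=4μC, V=2.00V), C2(2μF, Q=16μC, V=8.00V), C3(3μF, Q=20μC, V=6.67V), C4(1μF, Q=6μC, V=6.00V)
Op 1: CLOSE 1-3: Q_total=24.00, C_total=5.00, V=4.80; Q1=9.60, Q3=14.40; dissipated=13.067
Op 2: CLOSE 2-1: Q_total=25.60, C_total=4.00, V=6.40; Q2=12.80, Q1=12.80; dissipated=5.120
Op 3: GROUND 3: Q3=0; energy lost=34.560
Op 4: CLOSE 3-4: Q_total=6.00, C_total=4.00, V=1.50; Q3=4.50, Q4=1.50; dissipated=13.500
Total dissipated: 66.247 μJ

Answer: 66.25 μJ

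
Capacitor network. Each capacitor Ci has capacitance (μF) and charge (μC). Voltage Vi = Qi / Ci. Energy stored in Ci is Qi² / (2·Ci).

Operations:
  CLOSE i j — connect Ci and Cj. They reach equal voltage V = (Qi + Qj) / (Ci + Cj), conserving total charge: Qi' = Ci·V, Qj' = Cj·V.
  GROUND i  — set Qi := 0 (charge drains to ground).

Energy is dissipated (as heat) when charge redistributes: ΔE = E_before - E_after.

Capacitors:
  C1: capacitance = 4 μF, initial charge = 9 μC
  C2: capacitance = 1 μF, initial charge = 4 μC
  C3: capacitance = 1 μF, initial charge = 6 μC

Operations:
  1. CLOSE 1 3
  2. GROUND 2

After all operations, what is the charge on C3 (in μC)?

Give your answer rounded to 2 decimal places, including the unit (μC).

Answer: 3.00 μC

Derivation:
Initial: C1(4μF, Q=9μC, V=2.25V), C2(1μF, Q=4μC, V=4.00V), C3(1μF, Q=6μC, V=6.00V)
Op 1: CLOSE 1-3: Q_total=15.00, C_total=5.00, V=3.00; Q1=12.00, Q3=3.00; dissipated=5.625
Op 2: GROUND 2: Q2=0; energy lost=8.000
Final charges: Q1=12.00, Q2=0.00, Q3=3.00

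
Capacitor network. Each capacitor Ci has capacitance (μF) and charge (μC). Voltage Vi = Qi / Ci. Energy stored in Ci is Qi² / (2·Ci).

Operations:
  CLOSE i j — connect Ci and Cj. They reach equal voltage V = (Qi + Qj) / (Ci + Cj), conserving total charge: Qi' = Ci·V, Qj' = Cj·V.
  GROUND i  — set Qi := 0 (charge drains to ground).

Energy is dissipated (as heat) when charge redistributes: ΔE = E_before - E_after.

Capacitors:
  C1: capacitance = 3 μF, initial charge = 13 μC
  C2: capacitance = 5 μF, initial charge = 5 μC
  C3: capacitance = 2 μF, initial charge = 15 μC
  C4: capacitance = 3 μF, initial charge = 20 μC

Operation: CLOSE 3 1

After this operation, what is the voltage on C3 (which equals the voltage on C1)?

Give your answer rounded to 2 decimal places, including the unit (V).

Initial: C1(3μF, Q=13μC, V=4.33V), C2(5μF, Q=5μC, V=1.00V), C3(2μF, Q=15μC, V=7.50V), C4(3μF, Q=20μC, V=6.67V)
Op 1: CLOSE 3-1: Q_total=28.00, C_total=5.00, V=5.60; Q3=11.20, Q1=16.80; dissipated=6.017

Answer: 5.60 V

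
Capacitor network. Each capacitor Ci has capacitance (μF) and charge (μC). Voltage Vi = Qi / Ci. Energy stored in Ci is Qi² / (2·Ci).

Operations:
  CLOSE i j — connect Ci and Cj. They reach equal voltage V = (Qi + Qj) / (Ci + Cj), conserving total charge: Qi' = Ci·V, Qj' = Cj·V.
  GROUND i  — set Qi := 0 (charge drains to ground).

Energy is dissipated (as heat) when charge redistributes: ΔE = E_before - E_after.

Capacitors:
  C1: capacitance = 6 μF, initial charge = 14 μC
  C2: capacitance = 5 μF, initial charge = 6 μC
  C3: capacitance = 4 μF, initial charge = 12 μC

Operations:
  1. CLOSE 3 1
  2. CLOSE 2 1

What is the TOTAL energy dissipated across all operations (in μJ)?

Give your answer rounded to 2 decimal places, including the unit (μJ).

Initial: C1(6μF, Q=14μC, V=2.33V), C2(5μF, Q=6μC, V=1.20V), C3(4μF, Q=12μC, V=3.00V)
Op 1: CLOSE 3-1: Q_total=26.00, C_total=10.00, V=2.60; Q3=10.40, Q1=15.60; dissipated=0.533
Op 2: CLOSE 2-1: Q_total=21.60, C_total=11.00, V=1.96; Q2=9.82, Q1=11.78; dissipated=2.673
Total dissipated: 3.206 μJ

Answer: 3.21 μJ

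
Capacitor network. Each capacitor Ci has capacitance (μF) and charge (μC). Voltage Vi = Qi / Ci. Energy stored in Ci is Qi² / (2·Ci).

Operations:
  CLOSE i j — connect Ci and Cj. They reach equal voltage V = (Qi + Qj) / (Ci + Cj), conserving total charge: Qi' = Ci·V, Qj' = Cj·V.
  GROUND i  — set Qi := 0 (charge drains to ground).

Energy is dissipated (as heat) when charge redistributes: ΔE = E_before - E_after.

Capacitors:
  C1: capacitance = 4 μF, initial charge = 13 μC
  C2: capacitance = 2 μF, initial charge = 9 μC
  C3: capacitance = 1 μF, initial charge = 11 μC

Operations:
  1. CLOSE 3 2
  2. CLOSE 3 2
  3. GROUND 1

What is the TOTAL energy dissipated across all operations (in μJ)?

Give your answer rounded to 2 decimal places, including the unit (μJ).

Answer: 35.21 μJ

Derivation:
Initial: C1(4μF, Q=13μC, V=3.25V), C2(2μF, Q=9μC, V=4.50V), C3(1μF, Q=11μC, V=11.00V)
Op 1: CLOSE 3-2: Q_total=20.00, C_total=3.00, V=6.67; Q3=6.67, Q2=13.33; dissipated=14.083
Op 2: CLOSE 3-2: Q_total=20.00, C_total=3.00, V=6.67; Q3=6.67, Q2=13.33; dissipated=0.000
Op 3: GROUND 1: Q1=0; energy lost=21.125
Total dissipated: 35.208 μJ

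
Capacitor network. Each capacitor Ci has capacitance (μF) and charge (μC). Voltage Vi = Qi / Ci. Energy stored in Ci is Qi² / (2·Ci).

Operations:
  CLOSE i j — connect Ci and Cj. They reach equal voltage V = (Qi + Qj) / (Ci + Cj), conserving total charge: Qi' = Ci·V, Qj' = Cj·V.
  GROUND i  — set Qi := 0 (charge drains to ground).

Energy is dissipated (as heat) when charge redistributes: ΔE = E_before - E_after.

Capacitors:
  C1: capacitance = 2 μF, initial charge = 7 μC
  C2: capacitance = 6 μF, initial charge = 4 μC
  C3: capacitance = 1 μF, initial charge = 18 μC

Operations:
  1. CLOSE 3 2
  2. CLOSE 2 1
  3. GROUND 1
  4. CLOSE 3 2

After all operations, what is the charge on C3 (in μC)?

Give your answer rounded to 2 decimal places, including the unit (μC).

Answer: 3.22 μC

Derivation:
Initial: C1(2μF, Q=7μC, V=3.50V), C2(6μF, Q=4μC, V=0.67V), C3(1μF, Q=18μC, V=18.00V)
Op 1: CLOSE 3-2: Q_total=22.00, C_total=7.00, V=3.14; Q3=3.14, Q2=18.86; dissipated=128.762
Op 2: CLOSE 2-1: Q_total=25.86, C_total=8.00, V=3.23; Q2=19.39, Q1=6.46; dissipated=0.096
Op 3: GROUND 1: Q1=0; energy lost=10.447
Op 4: CLOSE 3-2: Q_total=22.54, C_total=7.00, V=3.22; Q3=3.22, Q2=19.32; dissipated=0.003
Final charges: Q1=0.00, Q2=19.32, Q3=3.22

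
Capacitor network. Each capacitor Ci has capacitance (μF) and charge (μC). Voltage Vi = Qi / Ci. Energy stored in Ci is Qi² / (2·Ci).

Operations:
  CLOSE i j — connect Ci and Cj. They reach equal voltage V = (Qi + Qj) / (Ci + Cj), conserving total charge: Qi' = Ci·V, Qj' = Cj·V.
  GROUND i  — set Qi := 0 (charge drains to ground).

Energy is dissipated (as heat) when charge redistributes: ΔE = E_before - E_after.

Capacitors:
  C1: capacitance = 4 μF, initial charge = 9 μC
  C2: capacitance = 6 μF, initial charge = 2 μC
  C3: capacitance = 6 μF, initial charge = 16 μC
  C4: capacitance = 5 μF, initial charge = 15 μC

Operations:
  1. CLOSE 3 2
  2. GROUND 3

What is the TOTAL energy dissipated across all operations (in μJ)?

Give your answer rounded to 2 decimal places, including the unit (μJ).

Answer: 14.92 μJ

Derivation:
Initial: C1(4μF, Q=9μC, V=2.25V), C2(6μF, Q=2μC, V=0.33V), C3(6μF, Q=16μC, V=2.67V), C4(5μF, Q=15μC, V=3.00V)
Op 1: CLOSE 3-2: Q_total=18.00, C_total=12.00, V=1.50; Q3=9.00, Q2=9.00; dissipated=8.167
Op 2: GROUND 3: Q3=0; energy lost=6.750
Total dissipated: 14.917 μJ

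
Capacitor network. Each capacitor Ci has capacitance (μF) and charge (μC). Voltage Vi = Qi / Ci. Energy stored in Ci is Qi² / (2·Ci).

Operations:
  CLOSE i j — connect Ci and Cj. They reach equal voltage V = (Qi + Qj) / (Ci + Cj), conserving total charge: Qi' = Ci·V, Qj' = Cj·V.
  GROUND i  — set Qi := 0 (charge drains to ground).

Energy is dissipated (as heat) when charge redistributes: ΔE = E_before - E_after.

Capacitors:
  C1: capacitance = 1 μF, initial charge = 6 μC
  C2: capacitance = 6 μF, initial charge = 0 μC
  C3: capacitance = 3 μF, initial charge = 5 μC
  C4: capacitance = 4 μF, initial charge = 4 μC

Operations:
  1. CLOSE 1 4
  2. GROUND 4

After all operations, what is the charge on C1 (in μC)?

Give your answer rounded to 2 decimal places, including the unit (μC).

Answer: 2.00 μC

Derivation:
Initial: C1(1μF, Q=6μC, V=6.00V), C2(6μF, Q=0μC, V=0.00V), C3(3μF, Q=5μC, V=1.67V), C4(4μF, Q=4μC, V=1.00V)
Op 1: CLOSE 1-4: Q_total=10.00, C_total=5.00, V=2.00; Q1=2.00, Q4=8.00; dissipated=10.000
Op 2: GROUND 4: Q4=0; energy lost=8.000
Final charges: Q1=2.00, Q2=0.00, Q3=5.00, Q4=0.00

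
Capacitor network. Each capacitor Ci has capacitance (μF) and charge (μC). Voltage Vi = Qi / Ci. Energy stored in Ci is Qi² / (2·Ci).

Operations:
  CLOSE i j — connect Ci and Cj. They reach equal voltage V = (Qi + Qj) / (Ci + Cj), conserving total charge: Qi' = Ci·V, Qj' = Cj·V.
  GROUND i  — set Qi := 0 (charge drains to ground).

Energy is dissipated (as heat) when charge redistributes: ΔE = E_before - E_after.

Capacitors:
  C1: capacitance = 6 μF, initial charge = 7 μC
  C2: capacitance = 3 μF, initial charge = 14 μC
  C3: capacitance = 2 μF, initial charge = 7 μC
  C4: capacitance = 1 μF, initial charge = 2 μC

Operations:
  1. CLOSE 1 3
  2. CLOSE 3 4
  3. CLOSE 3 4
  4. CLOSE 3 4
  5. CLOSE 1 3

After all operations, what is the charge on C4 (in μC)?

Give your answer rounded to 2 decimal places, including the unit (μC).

Initial: C1(6μF, Q=7μC, V=1.17V), C2(3μF, Q=14μC, V=4.67V), C3(2μF, Q=7μC, V=3.50V), C4(1μF, Q=2μC, V=2.00V)
Op 1: CLOSE 1-3: Q_total=14.00, C_total=8.00, V=1.75; Q1=10.50, Q3=3.50; dissipated=4.083
Op 2: CLOSE 3-4: Q_total=5.50, C_total=3.00, V=1.83; Q3=3.67, Q4=1.83; dissipated=0.021
Op 3: CLOSE 3-4: Q_total=5.50, C_total=3.00, V=1.83; Q3=3.67, Q4=1.83; dissipated=0.000
Op 4: CLOSE 3-4: Q_total=5.50, C_total=3.00, V=1.83; Q3=3.67, Q4=1.83; dissipated=0.000
Op 5: CLOSE 1-3: Q_total=14.17, C_total=8.00, V=1.77; Q1=10.62, Q3=3.54; dissipated=0.005
Final charges: Q1=10.62, Q2=14.00, Q3=3.54, Q4=1.83

Answer: 1.83 μC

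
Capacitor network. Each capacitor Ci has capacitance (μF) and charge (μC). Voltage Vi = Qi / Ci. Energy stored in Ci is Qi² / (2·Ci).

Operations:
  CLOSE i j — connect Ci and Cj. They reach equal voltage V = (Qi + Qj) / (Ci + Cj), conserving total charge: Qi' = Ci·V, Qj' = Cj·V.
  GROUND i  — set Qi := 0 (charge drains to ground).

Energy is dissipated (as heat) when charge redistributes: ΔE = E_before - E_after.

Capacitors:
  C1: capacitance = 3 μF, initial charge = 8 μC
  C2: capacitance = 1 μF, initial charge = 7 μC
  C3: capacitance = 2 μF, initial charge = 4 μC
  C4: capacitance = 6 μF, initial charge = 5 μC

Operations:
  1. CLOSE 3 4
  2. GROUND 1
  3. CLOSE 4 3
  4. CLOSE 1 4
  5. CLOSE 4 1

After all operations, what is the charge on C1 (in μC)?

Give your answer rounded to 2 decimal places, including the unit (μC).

Initial: C1(3μF, Q=8μC, V=2.67V), C2(1μF, Q=7μC, V=7.00V), C3(2μF, Q=4μC, V=2.00V), C4(6μF, Q=5μC, V=0.83V)
Op 1: CLOSE 3-4: Q_total=9.00, C_total=8.00, V=1.12; Q3=2.25, Q4=6.75; dissipated=1.021
Op 2: GROUND 1: Q1=0; energy lost=10.667
Op 3: CLOSE 4-3: Q_total=9.00, C_total=8.00, V=1.12; Q4=6.75, Q3=2.25; dissipated=0.000
Op 4: CLOSE 1-4: Q_total=6.75, C_total=9.00, V=0.75; Q1=2.25, Q4=4.50; dissipated=1.266
Op 5: CLOSE 4-1: Q_total=6.75, C_total=9.00, V=0.75; Q4=4.50, Q1=2.25; dissipated=0.000
Final charges: Q1=2.25, Q2=7.00, Q3=2.25, Q4=4.50

Answer: 2.25 μC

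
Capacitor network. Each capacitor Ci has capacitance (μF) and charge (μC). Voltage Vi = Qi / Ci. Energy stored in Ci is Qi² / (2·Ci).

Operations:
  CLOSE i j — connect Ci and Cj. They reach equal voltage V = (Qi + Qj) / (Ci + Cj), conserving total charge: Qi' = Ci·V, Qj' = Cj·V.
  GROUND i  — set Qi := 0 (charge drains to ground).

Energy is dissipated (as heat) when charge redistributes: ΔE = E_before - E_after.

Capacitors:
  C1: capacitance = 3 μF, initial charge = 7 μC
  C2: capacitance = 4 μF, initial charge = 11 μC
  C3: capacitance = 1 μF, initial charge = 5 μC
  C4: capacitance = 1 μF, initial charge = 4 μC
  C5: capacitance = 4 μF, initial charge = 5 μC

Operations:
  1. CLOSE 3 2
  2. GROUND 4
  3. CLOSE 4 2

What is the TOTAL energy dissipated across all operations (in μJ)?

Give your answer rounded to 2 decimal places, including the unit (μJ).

Initial: C1(3μF, Q=7μC, V=2.33V), C2(4μF, Q=11μC, V=2.75V), C3(1μF, Q=5μC, V=5.00V), C4(1μF, Q=4μC, V=4.00V), C5(4μF, Q=5μC, V=1.25V)
Op 1: CLOSE 3-2: Q_total=16.00, C_total=5.00, V=3.20; Q3=3.20, Q2=12.80; dissipated=2.025
Op 2: GROUND 4: Q4=0; energy lost=8.000
Op 3: CLOSE 4-2: Q_total=12.80, C_total=5.00, V=2.56; Q4=2.56, Q2=10.24; dissipated=4.096
Total dissipated: 14.121 μJ

Answer: 14.12 μJ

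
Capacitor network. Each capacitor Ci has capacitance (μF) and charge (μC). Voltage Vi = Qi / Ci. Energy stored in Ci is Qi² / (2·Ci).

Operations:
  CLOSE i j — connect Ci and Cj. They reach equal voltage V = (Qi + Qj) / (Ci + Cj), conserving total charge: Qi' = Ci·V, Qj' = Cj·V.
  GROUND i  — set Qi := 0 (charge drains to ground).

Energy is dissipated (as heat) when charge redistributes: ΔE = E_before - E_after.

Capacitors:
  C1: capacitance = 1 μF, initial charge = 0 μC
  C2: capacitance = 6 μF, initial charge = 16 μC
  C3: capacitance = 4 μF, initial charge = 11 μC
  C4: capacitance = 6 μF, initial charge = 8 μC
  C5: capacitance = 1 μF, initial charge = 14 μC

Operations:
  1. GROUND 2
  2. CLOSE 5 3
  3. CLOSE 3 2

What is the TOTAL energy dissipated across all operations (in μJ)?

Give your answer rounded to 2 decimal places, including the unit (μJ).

Answer: 101.96 μJ

Derivation:
Initial: C1(1μF, Q=0μC, V=0.00V), C2(6μF, Q=16μC, V=2.67V), C3(4μF, Q=11μC, V=2.75V), C4(6μF, Q=8μC, V=1.33V), C5(1μF, Q=14μC, V=14.00V)
Op 1: GROUND 2: Q2=0; energy lost=21.333
Op 2: CLOSE 5-3: Q_total=25.00, C_total=5.00, V=5.00; Q5=5.00, Q3=20.00; dissipated=50.625
Op 3: CLOSE 3-2: Q_total=20.00, C_total=10.00, V=2.00; Q3=8.00, Q2=12.00; dissipated=30.000
Total dissipated: 101.958 μJ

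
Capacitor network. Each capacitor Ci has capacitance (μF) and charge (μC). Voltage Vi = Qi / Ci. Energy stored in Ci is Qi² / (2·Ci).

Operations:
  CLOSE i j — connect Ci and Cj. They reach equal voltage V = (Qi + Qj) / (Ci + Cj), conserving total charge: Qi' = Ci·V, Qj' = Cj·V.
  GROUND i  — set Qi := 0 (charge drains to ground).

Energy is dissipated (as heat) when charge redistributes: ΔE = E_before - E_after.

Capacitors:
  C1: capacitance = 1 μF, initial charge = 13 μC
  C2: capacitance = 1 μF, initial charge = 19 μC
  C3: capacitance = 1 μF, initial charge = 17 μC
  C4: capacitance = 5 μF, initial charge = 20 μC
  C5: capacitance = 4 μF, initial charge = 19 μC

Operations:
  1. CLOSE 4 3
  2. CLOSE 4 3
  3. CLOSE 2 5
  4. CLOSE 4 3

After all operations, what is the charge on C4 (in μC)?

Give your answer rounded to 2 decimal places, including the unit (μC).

Initial: C1(1μF, Q=13μC, V=13.00V), C2(1μF, Q=19μC, V=19.00V), C3(1μF, Q=17μC, V=17.00V), C4(5μF, Q=20μC, V=4.00V), C5(4μF, Q=19μC, V=4.75V)
Op 1: CLOSE 4-3: Q_total=37.00, C_total=6.00, V=6.17; Q4=30.83, Q3=6.17; dissipated=70.417
Op 2: CLOSE 4-3: Q_total=37.00, C_total=6.00, V=6.17; Q4=30.83, Q3=6.17; dissipated=0.000
Op 3: CLOSE 2-5: Q_total=38.00, C_total=5.00, V=7.60; Q2=7.60, Q5=30.40; dissipated=81.225
Op 4: CLOSE 4-3: Q_total=37.00, C_total=6.00, V=6.17; Q4=30.83, Q3=6.17; dissipated=0.000
Final charges: Q1=13.00, Q2=7.60, Q3=6.17, Q4=30.83, Q5=30.40

Answer: 30.83 μC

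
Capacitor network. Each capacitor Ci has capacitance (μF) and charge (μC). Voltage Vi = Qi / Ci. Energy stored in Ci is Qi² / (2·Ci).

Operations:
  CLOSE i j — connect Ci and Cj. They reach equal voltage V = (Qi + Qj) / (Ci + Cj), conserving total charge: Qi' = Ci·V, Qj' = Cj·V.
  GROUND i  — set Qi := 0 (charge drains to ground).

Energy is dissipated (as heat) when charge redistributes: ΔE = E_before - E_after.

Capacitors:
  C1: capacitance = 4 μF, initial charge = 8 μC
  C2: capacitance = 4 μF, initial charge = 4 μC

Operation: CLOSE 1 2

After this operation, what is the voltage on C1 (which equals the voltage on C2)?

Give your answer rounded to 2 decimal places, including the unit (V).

Initial: C1(4μF, Q=8μC, V=2.00V), C2(4μF, Q=4μC, V=1.00V)
Op 1: CLOSE 1-2: Q_total=12.00, C_total=8.00, V=1.50; Q1=6.00, Q2=6.00; dissipated=1.000

Answer: 1.50 V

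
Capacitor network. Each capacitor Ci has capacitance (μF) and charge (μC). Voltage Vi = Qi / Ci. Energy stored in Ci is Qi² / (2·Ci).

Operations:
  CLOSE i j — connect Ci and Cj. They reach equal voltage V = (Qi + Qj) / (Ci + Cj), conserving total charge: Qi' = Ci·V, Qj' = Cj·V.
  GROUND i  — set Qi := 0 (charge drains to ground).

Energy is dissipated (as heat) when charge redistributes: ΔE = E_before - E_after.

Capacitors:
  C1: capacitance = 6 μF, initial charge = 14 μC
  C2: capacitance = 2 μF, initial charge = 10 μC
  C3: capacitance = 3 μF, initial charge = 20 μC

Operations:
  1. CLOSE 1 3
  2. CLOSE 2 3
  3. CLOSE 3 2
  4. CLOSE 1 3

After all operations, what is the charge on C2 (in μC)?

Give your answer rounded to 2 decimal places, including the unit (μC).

Initial: C1(6μF, Q=14μC, V=2.33V), C2(2μF, Q=10μC, V=5.00V), C3(3μF, Q=20μC, V=6.67V)
Op 1: CLOSE 1-3: Q_total=34.00, C_total=9.00, V=3.78; Q1=22.67, Q3=11.33; dissipated=18.778
Op 2: CLOSE 2-3: Q_total=21.33, C_total=5.00, V=4.27; Q2=8.53, Q3=12.80; dissipated=0.896
Op 3: CLOSE 3-2: Q_total=21.33, C_total=5.00, V=4.27; Q3=12.80, Q2=8.53; dissipated=0.000
Op 4: CLOSE 1-3: Q_total=35.47, C_total=9.00, V=3.94; Q1=23.64, Q3=11.82; dissipated=0.239
Final charges: Q1=23.64, Q2=8.53, Q3=11.82

Answer: 8.53 μC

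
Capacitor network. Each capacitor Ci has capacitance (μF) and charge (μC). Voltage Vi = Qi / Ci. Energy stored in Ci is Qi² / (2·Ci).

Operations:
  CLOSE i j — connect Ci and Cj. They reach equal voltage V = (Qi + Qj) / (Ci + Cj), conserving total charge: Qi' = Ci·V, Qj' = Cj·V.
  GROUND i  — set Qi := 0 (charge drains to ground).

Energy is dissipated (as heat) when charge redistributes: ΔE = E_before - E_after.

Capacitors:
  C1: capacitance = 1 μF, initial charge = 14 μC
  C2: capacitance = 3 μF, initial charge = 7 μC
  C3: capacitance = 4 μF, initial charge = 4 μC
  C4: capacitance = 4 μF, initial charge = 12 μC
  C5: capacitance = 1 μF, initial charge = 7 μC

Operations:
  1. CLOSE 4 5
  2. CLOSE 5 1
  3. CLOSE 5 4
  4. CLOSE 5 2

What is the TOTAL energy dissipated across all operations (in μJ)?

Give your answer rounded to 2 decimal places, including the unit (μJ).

Answer: 45.13 μJ

Derivation:
Initial: C1(1μF, Q=14μC, V=14.00V), C2(3μF, Q=7μC, V=2.33V), C3(4μF, Q=4μC, V=1.00V), C4(4μF, Q=12μC, V=3.00V), C5(1μF, Q=7μC, V=7.00V)
Op 1: CLOSE 4-5: Q_total=19.00, C_total=5.00, V=3.80; Q4=15.20, Q5=3.80; dissipated=6.400
Op 2: CLOSE 5-1: Q_total=17.80, C_total=2.00, V=8.90; Q5=8.90, Q1=8.90; dissipated=26.010
Op 3: CLOSE 5-4: Q_total=24.10, C_total=5.00, V=4.82; Q5=4.82, Q4=19.28; dissipated=10.404
Op 4: CLOSE 5-2: Q_total=11.82, C_total=4.00, V=2.96; Q5=2.96, Q2=8.87; dissipated=2.319
Total dissipated: 45.133 μJ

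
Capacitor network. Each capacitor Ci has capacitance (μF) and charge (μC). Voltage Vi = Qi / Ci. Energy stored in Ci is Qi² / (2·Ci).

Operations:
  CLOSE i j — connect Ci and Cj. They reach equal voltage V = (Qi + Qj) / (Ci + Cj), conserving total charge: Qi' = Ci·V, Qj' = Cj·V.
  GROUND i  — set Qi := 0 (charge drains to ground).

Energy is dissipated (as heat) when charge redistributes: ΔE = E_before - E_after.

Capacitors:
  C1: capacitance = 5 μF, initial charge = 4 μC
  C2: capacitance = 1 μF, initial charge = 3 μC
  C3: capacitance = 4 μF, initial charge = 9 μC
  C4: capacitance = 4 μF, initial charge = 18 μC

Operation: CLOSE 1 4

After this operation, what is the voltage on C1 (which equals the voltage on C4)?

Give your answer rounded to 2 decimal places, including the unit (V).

Answer: 2.44 V

Derivation:
Initial: C1(5μF, Q=4μC, V=0.80V), C2(1μF, Q=3μC, V=3.00V), C3(4μF, Q=9μC, V=2.25V), C4(4μF, Q=18μC, V=4.50V)
Op 1: CLOSE 1-4: Q_total=22.00, C_total=9.00, V=2.44; Q1=12.22, Q4=9.78; dissipated=15.211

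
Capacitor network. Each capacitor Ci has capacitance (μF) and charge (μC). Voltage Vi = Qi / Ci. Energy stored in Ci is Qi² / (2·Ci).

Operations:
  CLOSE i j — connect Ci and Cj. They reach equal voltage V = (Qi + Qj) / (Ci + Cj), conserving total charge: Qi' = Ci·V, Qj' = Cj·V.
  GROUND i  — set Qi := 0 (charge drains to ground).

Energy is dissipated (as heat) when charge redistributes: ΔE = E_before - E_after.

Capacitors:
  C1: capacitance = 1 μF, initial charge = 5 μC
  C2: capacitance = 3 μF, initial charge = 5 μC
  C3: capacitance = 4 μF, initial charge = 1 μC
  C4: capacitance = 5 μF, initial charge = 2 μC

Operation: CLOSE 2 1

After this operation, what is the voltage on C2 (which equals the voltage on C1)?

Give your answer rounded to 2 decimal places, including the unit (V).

Initial: C1(1μF, Q=5μC, V=5.00V), C2(3μF, Q=5μC, V=1.67V), C3(4μF, Q=1μC, V=0.25V), C4(5μF, Q=2μC, V=0.40V)
Op 1: CLOSE 2-1: Q_total=10.00, C_total=4.00, V=2.50; Q2=7.50, Q1=2.50; dissipated=4.167

Answer: 2.50 V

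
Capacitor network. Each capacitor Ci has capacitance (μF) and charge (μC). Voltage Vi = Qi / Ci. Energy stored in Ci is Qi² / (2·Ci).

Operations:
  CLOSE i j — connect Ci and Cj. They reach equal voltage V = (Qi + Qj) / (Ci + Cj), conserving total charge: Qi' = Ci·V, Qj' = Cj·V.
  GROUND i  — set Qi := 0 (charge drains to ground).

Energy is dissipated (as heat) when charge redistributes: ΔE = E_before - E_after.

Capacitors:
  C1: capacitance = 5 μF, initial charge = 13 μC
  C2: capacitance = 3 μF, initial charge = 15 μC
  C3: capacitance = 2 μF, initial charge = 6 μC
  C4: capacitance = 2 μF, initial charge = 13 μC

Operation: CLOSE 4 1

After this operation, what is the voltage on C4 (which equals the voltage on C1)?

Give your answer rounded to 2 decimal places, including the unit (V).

Initial: C1(5μF, Q=13μC, V=2.60V), C2(3μF, Q=15μC, V=5.00V), C3(2μF, Q=6μC, V=3.00V), C4(2μF, Q=13μC, V=6.50V)
Op 1: CLOSE 4-1: Q_total=26.00, C_total=7.00, V=3.71; Q4=7.43, Q1=18.57; dissipated=10.864

Answer: 3.71 V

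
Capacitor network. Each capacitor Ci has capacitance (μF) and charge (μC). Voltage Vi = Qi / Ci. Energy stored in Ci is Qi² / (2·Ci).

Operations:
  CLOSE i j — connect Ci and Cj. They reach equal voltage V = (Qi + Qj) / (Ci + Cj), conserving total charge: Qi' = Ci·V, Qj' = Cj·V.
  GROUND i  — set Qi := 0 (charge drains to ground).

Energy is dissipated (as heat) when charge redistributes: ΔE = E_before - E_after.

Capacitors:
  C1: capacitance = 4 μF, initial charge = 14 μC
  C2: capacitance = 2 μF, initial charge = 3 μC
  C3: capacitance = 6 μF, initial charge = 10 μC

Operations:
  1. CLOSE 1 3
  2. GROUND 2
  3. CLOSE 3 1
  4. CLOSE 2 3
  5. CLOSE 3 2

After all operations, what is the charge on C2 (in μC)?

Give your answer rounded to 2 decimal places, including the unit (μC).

Initial: C1(4μF, Q=14μC, V=3.50V), C2(2μF, Q=3μC, V=1.50V), C3(6μF, Q=10μC, V=1.67V)
Op 1: CLOSE 1-3: Q_total=24.00, C_total=10.00, V=2.40; Q1=9.60, Q3=14.40; dissipated=4.033
Op 2: GROUND 2: Q2=0; energy lost=2.250
Op 3: CLOSE 3-1: Q_total=24.00, C_total=10.00, V=2.40; Q3=14.40, Q1=9.60; dissipated=0.000
Op 4: CLOSE 2-3: Q_total=14.40, C_total=8.00, V=1.80; Q2=3.60, Q3=10.80; dissipated=4.320
Op 5: CLOSE 3-2: Q_total=14.40, C_total=8.00, V=1.80; Q3=10.80, Q2=3.60; dissipated=0.000
Final charges: Q1=9.60, Q2=3.60, Q3=10.80

Answer: 3.60 μC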